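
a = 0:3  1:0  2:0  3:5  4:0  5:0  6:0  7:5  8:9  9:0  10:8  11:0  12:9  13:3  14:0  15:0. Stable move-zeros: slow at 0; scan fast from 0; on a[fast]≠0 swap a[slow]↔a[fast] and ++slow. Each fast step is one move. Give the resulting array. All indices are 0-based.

(s=0,f=0) a[fast]=3≠0 swap→a[0]=3 → slow++,fast++
(s=1,f=1) a[fast]=0 → fast++
(s=1,f=2) a[fast]=0 → fast++
(s=1,f=3) a[fast]=5≠0 swap→a[1]=5 → slow++,fast++
(s=2,f=4) a[fast]=0 → fast++
(s=2,f=5) a[fast]=0 → fast++
(s=2,f=6) a[fast]=0 → fast++
(s=2,f=7) a[fast]=5≠0 swap→a[2]=5 → slow++,fast++
(s=3,f=8) a[fast]=9≠0 swap→a[3]=9 → slow++,fast++
(s=4,f=9) a[fast]=0 → fast++
(s=4,f=10) a[fast]=8≠0 swap→a[4]=8 → slow++,fast++
(s=5,f=11) a[fast]=0 → fast++
(s=5,f=12) a[fast]=9≠0 swap→a[5]=9 → slow++,fast++
(s=6,f=13) a[fast]=3≠0 swap→a[6]=3 → slow++,fast++
(s=7,f=14) a[fast]=0 → fast++
(s=7,f=15) a[fast]=0 → fast++

[3, 5, 5, 9, 8, 9, 3, 0, 0, 0, 0, 0, 0, 0, 0, 0]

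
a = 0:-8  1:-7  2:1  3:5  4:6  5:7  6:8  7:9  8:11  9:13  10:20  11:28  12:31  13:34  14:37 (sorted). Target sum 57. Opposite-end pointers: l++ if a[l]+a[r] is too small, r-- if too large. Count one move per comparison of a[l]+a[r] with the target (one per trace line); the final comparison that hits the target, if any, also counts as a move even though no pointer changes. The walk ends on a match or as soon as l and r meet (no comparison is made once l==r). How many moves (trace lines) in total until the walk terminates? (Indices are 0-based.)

l=0 r=14: -8+37=29 <57, l++
l=1 r=14: -7+37=30 <57, l++
l=2 r=14: 1+37=38 <57, l++
l=3 r=14: 5+37=42 <57, l++
l=4 r=14: 6+37=43 <57, l++
l=5 r=14: 7+37=44 <57, l++
l=6 r=14: 8+37=45 <57, l++
l=7 r=14: 9+37=46 <57, l++
l=8 r=14: 11+37=48 <57, l++
l=9 r=14: 13+37=50 <57, l++
l=10 r=14: 20+37=57, found

11 moves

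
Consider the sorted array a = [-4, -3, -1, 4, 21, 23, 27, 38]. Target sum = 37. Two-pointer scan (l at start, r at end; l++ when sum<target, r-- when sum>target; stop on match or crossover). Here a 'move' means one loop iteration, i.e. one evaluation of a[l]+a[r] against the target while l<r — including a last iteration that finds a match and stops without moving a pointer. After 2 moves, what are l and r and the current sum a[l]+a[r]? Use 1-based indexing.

[1,8] -4+38=34 <37 → l++
[2,8] -3+38=35 <37 → l++

l=3, r=8, sum=37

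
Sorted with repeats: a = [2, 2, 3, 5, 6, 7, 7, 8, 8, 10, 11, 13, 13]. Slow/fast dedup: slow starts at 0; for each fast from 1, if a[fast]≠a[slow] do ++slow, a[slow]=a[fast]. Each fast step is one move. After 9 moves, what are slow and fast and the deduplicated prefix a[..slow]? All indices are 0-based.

slow=6, fast=10, prefix=[2, 3, 5, 6, 7, 8, 10]

slow=0 fast=1: a[fast]=2=a[slow] dup, fast++
slow=0 fast=2: a[fast]=3≠a[slow]=2 write a[1]=3, slow++,fast++
slow=1 fast=3: a[fast]=5≠a[slow]=3 write a[2]=5, slow++,fast++
slow=2 fast=4: a[fast]=6≠a[slow]=5 write a[3]=6, slow++,fast++
slow=3 fast=5: a[fast]=7≠a[slow]=6 write a[4]=7, slow++,fast++
slow=4 fast=6: a[fast]=7=a[slow] dup, fast++
slow=4 fast=7: a[fast]=8≠a[slow]=7 write a[5]=8, slow++,fast++
slow=5 fast=8: a[fast]=8=a[slow] dup, fast++
slow=5 fast=9: a[fast]=10≠a[slow]=8 write a[6]=10, slow++,fast++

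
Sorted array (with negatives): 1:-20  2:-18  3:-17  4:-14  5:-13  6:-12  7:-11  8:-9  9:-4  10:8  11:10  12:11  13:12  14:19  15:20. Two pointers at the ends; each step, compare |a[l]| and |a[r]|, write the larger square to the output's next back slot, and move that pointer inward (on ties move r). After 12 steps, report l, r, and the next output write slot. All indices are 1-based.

[1,15] |-20|<=|20| out[15]=400 → r--
[1,14] |-20|>|19| out[14]=400 → l++
[2,14] |-18|<=|19| out[13]=361 → r--
[2,13] |-18|>|12| out[12]=324 → l++
[3,13] |-17|>|12| out[11]=289 → l++
[4,13] |-14|>|12| out[10]=196 → l++
[5,13] |-13|>|12| out[9]=169 → l++
[6,13] |-12|<=|12| out[8]=144 → r--
[6,12] |-12|>|11| out[7]=144 → l++
[7,12] |-11|<=|11| out[6]=121 → r--
[7,11] |-11|>|10| out[5]=121 → l++
[8,11] |-9|<=|10| out[4]=100 → r--

l=8, r=10, next write slot=3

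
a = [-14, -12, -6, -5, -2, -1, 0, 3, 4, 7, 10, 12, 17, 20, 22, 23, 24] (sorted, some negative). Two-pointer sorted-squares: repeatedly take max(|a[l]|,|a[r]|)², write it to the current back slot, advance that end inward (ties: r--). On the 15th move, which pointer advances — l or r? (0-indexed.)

l

l=0 r=16: |-14|<=|24| out[16]=576, r--
l=0 r=15: |-14|<=|23| out[15]=529, r--
l=0 r=14: |-14|<=|22| out[14]=484, r--
l=0 r=13: |-14|<=|20| out[13]=400, r--
l=0 r=12: |-14|<=|17| out[12]=289, r--
l=0 r=11: |-14|>|12| out[11]=196, l++
l=1 r=11: |-12|<=|12| out[10]=144, r--
l=1 r=10: |-12|>|10| out[9]=144, l++
l=2 r=10: |-6|<=|10| out[8]=100, r--
l=2 r=9: |-6|<=|7| out[7]=49, r--
l=2 r=8: |-6|>|4| out[6]=36, l++
l=3 r=8: |-5|>|4| out[5]=25, l++
l=4 r=8: |-2|<=|4| out[4]=16, r--
l=4 r=7: |-2|<=|3| out[3]=9, r--
l=4 r=6: |-2|>|0| out[2]=4, l++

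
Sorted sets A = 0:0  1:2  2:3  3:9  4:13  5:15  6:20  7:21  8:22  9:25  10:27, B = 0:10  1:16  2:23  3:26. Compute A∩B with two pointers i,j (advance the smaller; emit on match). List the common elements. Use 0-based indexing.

intersection = []

[i=0,j=0] 0<10 → i++
[i=1,j=0] 2<10 → i++
[i=2,j=0] 3<10 → i++
[i=3,j=0] 9<10 → i++
[i=4,j=0] 13>10 → j++
[i=4,j=1] 13<16 → i++
[i=5,j=1] 15<16 → i++
[i=6,j=1] 20>16 → j++
[i=6,j=2] 20<23 → i++
[i=7,j=2] 21<23 → i++
[i=8,j=2] 22<23 → i++
[i=9,j=2] 25>23 → j++
[i=9,j=3] 25<26 → i++
[i=10,j=3] 27>26 → j++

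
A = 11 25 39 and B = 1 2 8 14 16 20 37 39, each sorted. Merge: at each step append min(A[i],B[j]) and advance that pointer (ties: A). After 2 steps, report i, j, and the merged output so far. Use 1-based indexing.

i=1, j=3, merged so far=[1, 2]

[i=1,j=1] A[i]=11>B[j]=1 take 1 → j++
[i=1,j=2] A[i]=11>B[j]=2 take 2 → j++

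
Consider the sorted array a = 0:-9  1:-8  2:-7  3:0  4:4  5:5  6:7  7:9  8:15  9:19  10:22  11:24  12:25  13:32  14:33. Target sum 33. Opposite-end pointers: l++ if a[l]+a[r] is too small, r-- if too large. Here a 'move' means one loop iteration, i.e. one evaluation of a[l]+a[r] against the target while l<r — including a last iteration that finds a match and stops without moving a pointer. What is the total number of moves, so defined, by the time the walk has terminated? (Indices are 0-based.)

4 moves

[0,14] -9+33=24 <33 → l++
[1,14] -8+33=25 <33 → l++
[2,14] -7+33=26 <33 → l++
[3,14] 0+33=33 → found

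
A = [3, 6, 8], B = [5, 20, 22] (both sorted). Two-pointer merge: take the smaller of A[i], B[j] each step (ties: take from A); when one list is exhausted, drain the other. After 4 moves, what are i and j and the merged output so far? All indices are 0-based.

i=3, j=1, merged so far=[3, 5, 6, 8]

i=0 j=0: A[i]=3<=B[j]=5 take 3, i++
i=1 j=0: A[i]=6>B[j]=5 take 5, j++
i=1 j=1: A[i]=6<=B[j]=20 take 6, i++
i=2 j=1: A[i]=8<=B[j]=20 take 8, i++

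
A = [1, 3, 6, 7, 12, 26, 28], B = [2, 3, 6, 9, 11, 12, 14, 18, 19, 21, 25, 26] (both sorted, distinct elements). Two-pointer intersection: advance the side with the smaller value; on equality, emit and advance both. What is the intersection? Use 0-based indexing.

[i=0,j=0] 1<2 → i++
[i=1,j=0] 3>2 → j++
[i=1,j=1] 3==3 emit → i++,j++
[i=2,j=2] 6==6 emit → i++,j++
[i=3,j=3] 7<9 → i++
[i=4,j=3] 12>9 → j++
[i=4,j=4] 12>11 → j++
[i=4,j=5] 12==12 emit → i++,j++
[i=5,j=6] 26>14 → j++
[i=5,j=7] 26>18 → j++
[i=5,j=8] 26>19 → j++
[i=5,j=9] 26>21 → j++
[i=5,j=10] 26>25 → j++
[i=5,j=11] 26==26 emit → i++,j++

intersection = [3, 6, 12, 26]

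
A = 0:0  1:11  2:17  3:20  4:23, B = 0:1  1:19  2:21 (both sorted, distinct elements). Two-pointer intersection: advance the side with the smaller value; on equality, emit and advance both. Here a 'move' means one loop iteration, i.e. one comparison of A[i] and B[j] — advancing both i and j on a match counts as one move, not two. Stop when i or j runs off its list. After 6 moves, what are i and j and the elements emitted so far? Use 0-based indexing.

[i=0,j=0] 0<1 → i++
[i=1,j=0] 11>1 → j++
[i=1,j=1] 11<19 → i++
[i=2,j=1] 17<19 → i++
[i=3,j=1] 20>19 → j++
[i=3,j=2] 20<21 → i++

i=4, j=2, emitted=[]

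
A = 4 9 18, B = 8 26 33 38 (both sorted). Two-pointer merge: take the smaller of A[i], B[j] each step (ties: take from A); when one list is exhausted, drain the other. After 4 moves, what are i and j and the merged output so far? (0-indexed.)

[i=0,j=0] A[i]=4<=B[j]=8 take 4 → i++
[i=1,j=0] A[i]=9>B[j]=8 take 8 → j++
[i=1,j=1] A[i]=9<=B[j]=26 take 9 → i++
[i=2,j=1] A[i]=18<=B[j]=26 take 18 → i++

i=3, j=1, merged so far=[4, 8, 9, 18]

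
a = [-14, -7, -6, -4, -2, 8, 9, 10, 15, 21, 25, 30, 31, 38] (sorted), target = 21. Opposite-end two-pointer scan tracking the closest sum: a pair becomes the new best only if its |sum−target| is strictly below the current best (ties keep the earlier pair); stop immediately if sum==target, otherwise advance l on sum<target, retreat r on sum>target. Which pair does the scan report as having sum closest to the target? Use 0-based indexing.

l=0 r=13: -14+38=24 d=3 *, r--
l=0 r=12: -14+31=17 d=4, l++
l=1 r=12: -7+31=24 d=3, r--
l=1 r=11: -7+30=23 d=2 *, r--
l=1 r=10: -7+25=18 d=3, l++
l=2 r=10: -6+25=19 d=2, l++
l=3 r=10: -4+25=21 d=0 *, stop

pair (-4, 25) with sum 21 (|Δ|=0)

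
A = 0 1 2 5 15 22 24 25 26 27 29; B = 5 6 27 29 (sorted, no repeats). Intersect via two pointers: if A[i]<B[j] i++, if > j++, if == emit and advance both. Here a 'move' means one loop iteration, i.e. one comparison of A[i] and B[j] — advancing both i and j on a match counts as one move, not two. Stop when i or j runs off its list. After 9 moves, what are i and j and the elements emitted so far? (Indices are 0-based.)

[i=0,j=0] 0<5 → i++
[i=1,j=0] 1<5 → i++
[i=2,j=0] 2<5 → i++
[i=3,j=0] 5==5 emit → i++,j++
[i=4,j=1] 15>6 → j++
[i=4,j=2] 15<27 → i++
[i=5,j=2] 22<27 → i++
[i=6,j=2] 24<27 → i++
[i=7,j=2] 25<27 → i++

i=8, j=2, emitted=[5]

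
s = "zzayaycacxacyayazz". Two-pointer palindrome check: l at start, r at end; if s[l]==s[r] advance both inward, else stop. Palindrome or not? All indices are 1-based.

not a palindrome (mismatch at 9,10)

l=1 r=18: 'z'=='z', l++,r--
l=2 r=17: 'z'=='z', l++,r--
l=3 r=16: 'a'=='a', l++,r--
l=4 r=15: 'y'=='y', l++,r--
l=5 r=14: 'a'=='a', l++,r--
l=6 r=13: 'y'=='y', l++,r--
l=7 r=12: 'c'=='c', l++,r--
l=8 r=11: 'a'=='a', l++,r--
l=9 r=10: 'c'!='x', stop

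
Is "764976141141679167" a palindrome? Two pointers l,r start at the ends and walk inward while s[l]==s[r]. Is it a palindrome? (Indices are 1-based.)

[1,18] '7'=='7' → l++,r--
[2,17] '6'=='6' → l++,r--
[3,16] '4'!='1' → stop

not a palindrome (mismatch at 3,16)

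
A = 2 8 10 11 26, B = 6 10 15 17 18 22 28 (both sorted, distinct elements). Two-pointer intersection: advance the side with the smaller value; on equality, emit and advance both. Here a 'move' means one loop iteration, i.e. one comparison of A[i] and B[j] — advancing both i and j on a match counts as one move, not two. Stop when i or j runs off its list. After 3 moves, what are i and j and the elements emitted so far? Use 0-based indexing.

[i=0,j=0] 2<6 → i++
[i=1,j=0] 8>6 → j++
[i=1,j=1] 8<10 → i++

i=2, j=1, emitted=[]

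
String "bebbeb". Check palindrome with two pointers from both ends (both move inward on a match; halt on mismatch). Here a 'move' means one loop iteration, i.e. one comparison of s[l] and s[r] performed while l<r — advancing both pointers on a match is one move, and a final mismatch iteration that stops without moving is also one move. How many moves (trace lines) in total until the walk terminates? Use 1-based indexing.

[1,6] 'b'=='b' → l++,r--
[2,5] 'e'=='e' → l++,r--
[3,4] 'b'=='b' → l++,r--

3 moves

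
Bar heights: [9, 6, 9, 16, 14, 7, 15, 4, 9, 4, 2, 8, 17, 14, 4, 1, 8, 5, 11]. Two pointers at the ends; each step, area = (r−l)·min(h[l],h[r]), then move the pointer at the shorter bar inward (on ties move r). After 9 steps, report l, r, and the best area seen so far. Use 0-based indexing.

l=3, r=12, best area=165

[0,18] min(9,11)*18=162 best=162 * → l++
[1,18] min(6,11)*17=102 best=162 → l++
[2,18] min(9,11)*16=144 best=162 → l++
[3,18] min(16,11)*15=165 best=165 * → r--
[3,17] min(16,5)*14=70 best=165 → r--
[3,16] min(16,8)*13=104 best=165 → r--
[3,15] min(16,1)*12=12 best=165 → r--
[3,14] min(16,4)*11=44 best=165 → r--
[3,13] min(16,14)*10=140 best=165 → r--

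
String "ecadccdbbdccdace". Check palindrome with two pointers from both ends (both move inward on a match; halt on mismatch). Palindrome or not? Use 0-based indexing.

[0,15] 'e'=='e' → l++,r--
[1,14] 'c'=='c' → l++,r--
[2,13] 'a'=='a' → l++,r--
[3,12] 'd'=='d' → l++,r--
[4,11] 'c'=='c' → l++,r--
[5,10] 'c'=='c' → l++,r--
[6,9] 'd'=='d' → l++,r--
[7,8] 'b'=='b' → l++,r--

palindrome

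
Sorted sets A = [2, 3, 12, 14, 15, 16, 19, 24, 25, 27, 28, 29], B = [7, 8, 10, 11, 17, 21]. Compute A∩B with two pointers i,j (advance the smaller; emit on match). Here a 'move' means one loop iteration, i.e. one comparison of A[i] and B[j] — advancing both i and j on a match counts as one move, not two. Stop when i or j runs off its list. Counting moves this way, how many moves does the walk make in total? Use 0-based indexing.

13 moves

i=0 j=0: 2<7, i++
i=1 j=0: 3<7, i++
i=2 j=0: 12>7, j++
i=2 j=1: 12>8, j++
i=2 j=2: 12>10, j++
i=2 j=3: 12>11, j++
i=2 j=4: 12<17, i++
i=3 j=4: 14<17, i++
i=4 j=4: 15<17, i++
i=5 j=4: 16<17, i++
i=6 j=4: 19>17, j++
i=6 j=5: 19<21, i++
i=7 j=5: 24>21, j++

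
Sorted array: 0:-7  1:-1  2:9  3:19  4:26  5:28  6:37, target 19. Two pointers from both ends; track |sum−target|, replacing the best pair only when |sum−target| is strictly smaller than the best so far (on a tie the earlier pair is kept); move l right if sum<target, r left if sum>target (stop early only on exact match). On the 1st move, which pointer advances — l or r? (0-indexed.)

r

[0,6] -7+37=30 d=11 * → r--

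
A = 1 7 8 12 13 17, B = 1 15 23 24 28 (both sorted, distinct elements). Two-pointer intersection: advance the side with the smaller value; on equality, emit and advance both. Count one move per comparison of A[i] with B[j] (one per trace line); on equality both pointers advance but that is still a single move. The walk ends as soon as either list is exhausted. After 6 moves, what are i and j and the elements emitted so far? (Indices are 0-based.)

[i=0,j=0] 1==1 emit → i++,j++
[i=1,j=1] 7<15 → i++
[i=2,j=1] 8<15 → i++
[i=3,j=1] 12<15 → i++
[i=4,j=1] 13<15 → i++
[i=5,j=1] 17>15 → j++

i=5, j=2, emitted=[1]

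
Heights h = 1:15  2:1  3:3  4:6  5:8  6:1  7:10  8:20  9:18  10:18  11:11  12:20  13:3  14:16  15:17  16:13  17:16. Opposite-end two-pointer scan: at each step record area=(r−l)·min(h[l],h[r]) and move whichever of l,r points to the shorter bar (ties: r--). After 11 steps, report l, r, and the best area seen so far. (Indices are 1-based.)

l=8, r=13, best area=240

l=1 r=17: min(15,16)*16=240 best=240 *, l++
l=2 r=17: min(1,16)*15=15 best=240, l++
l=3 r=17: min(3,16)*14=42 best=240, l++
l=4 r=17: min(6,16)*13=78 best=240, l++
l=5 r=17: min(8,16)*12=96 best=240, l++
l=6 r=17: min(1,16)*11=11 best=240, l++
l=7 r=17: min(10,16)*10=100 best=240, l++
l=8 r=17: min(20,16)*9=144 best=240, r--
l=8 r=16: min(20,13)*8=104 best=240, r--
l=8 r=15: min(20,17)*7=119 best=240, r--
l=8 r=14: min(20,16)*6=96 best=240, r--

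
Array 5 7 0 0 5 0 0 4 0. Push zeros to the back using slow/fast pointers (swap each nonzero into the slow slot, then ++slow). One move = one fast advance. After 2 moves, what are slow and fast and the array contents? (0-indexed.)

slow=2, fast=2, a=[5, 7, 0, 0, 5, 0, 0, 4, 0]

slow=0 fast=0: a[fast]=5≠0 swap→a[0]=5, slow++,fast++
slow=1 fast=1: a[fast]=7≠0 swap→a[1]=7, slow++,fast++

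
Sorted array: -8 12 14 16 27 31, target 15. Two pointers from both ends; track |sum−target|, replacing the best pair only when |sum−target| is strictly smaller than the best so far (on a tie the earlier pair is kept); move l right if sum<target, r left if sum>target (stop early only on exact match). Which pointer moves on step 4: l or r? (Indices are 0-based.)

r

[0,5] -8+31=23 d=8 * → r--
[0,4] -8+27=19 d=4 * → r--
[0,3] -8+16=8 d=7 → l++
[1,3] 12+16=28 d=13 → r--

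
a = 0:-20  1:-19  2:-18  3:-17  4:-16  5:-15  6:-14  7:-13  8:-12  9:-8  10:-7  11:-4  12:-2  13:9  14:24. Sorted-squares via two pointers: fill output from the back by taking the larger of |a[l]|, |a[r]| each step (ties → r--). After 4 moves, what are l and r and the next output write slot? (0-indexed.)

l=0 r=14: |-20|<=|24| out[14]=576, r--
l=0 r=13: |-20|>|9| out[13]=400, l++
l=1 r=13: |-19|>|9| out[12]=361, l++
l=2 r=13: |-18|>|9| out[11]=324, l++

l=3, r=13, next write slot=10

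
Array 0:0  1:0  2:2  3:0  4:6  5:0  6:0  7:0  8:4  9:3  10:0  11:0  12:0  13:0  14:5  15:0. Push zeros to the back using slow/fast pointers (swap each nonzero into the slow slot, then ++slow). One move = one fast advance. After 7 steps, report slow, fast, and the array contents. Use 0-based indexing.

slow=2, fast=7, a=[2, 6, 0, 0, 0, 0, 0, 0, 4, 3, 0, 0, 0, 0, 5, 0]

slow=0 fast=0: a[fast]=0, fast++
slow=0 fast=1: a[fast]=0, fast++
slow=0 fast=2: a[fast]=2≠0 swap→a[0]=2, slow++,fast++
slow=1 fast=3: a[fast]=0, fast++
slow=1 fast=4: a[fast]=6≠0 swap→a[1]=6, slow++,fast++
slow=2 fast=5: a[fast]=0, fast++
slow=2 fast=6: a[fast]=0, fast++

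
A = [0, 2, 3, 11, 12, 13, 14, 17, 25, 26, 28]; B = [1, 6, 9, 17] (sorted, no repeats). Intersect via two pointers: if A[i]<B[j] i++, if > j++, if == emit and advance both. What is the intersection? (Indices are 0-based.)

[i=0,j=0] 0<1 → i++
[i=1,j=0] 2>1 → j++
[i=1,j=1] 2<6 → i++
[i=2,j=1] 3<6 → i++
[i=3,j=1] 11>6 → j++
[i=3,j=2] 11>9 → j++
[i=3,j=3] 11<17 → i++
[i=4,j=3] 12<17 → i++
[i=5,j=3] 13<17 → i++
[i=6,j=3] 14<17 → i++
[i=7,j=3] 17==17 emit → i++,j++

intersection = [17]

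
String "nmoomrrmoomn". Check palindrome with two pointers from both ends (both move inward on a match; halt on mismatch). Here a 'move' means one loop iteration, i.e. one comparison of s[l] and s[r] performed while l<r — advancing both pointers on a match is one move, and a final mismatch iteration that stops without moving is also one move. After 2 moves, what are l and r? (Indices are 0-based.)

l=0 r=11: 'n'=='n', l++,r--
l=1 r=10: 'm'=='m', l++,r--

l=2, r=9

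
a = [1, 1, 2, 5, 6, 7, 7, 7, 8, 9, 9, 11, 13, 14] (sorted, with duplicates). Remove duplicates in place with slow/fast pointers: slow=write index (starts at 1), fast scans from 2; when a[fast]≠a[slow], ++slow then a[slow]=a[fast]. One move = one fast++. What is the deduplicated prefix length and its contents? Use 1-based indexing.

(s=1,f=2) a[fast]=1=a[slow] dup → fast++
(s=1,f=3) a[fast]=2≠a[slow]=1 write a[2]=2 → slow++,fast++
(s=2,f=4) a[fast]=5≠a[slow]=2 write a[3]=5 → slow++,fast++
(s=3,f=5) a[fast]=6≠a[slow]=5 write a[4]=6 → slow++,fast++
(s=4,f=6) a[fast]=7≠a[slow]=6 write a[5]=7 → slow++,fast++
(s=5,f=7) a[fast]=7=a[slow] dup → fast++
(s=5,f=8) a[fast]=7=a[slow] dup → fast++
(s=5,f=9) a[fast]=8≠a[slow]=7 write a[6]=8 → slow++,fast++
(s=6,f=10) a[fast]=9≠a[slow]=8 write a[7]=9 → slow++,fast++
(s=7,f=11) a[fast]=9=a[slow] dup → fast++
(s=7,f=12) a[fast]=11≠a[slow]=9 write a[8]=11 → slow++,fast++
(s=8,f=13) a[fast]=13≠a[slow]=11 write a[9]=13 → slow++,fast++
(s=9,f=14) a[fast]=14≠a[slow]=13 write a[10]=14 → slow++,fast++

length 10; prefix = [1, 2, 5, 6, 7, 8, 9, 11, 13, 14]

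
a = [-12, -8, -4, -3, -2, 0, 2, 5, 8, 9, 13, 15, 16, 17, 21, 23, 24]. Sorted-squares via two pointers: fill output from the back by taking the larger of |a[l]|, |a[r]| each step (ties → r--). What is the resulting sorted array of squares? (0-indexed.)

[0, 4, 4, 9, 16, 25, 64, 64, 81, 144, 169, 225, 256, 289, 441, 529, 576]

[0,16] |-12|<=|24| out[16]=576 → r--
[0,15] |-12|<=|23| out[15]=529 → r--
[0,14] |-12|<=|21| out[14]=441 → r--
[0,13] |-12|<=|17| out[13]=289 → r--
[0,12] |-12|<=|16| out[12]=256 → r--
[0,11] |-12|<=|15| out[11]=225 → r--
[0,10] |-12|<=|13| out[10]=169 → r--
[0,9] |-12|>|9| out[9]=144 → l++
[1,9] |-8|<=|9| out[8]=81 → r--
[1,8] |-8|<=|8| out[7]=64 → r--
[1,7] |-8|>|5| out[6]=64 → l++
[2,7] |-4|<=|5| out[5]=25 → r--
[2,6] |-4|>|2| out[4]=16 → l++
[3,6] |-3|>|2| out[3]=9 → l++
[4,6] |-2|<=|2| out[2]=4 → r--
[4,5] |-2|>|0| out[1]=4 → l++
[5,5] |0|<=|0| out[0]=0 → r--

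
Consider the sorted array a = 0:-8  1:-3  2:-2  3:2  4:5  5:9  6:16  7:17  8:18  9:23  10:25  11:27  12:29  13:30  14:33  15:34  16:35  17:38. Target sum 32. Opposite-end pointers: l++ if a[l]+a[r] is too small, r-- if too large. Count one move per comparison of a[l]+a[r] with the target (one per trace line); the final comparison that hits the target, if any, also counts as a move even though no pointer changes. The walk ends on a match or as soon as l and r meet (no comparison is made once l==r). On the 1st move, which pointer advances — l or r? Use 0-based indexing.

[0,17] -8+38=30 <32 → l++

l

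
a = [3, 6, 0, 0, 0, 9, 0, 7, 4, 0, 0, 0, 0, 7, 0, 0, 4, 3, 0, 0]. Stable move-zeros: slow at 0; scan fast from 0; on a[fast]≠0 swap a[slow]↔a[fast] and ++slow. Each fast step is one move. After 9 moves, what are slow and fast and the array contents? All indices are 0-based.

slow=5, fast=9, a=[3, 6, 9, 7, 4, 0, 0, 0, 0, 0, 0, 0, 0, 7, 0, 0, 4, 3, 0, 0]

(s=0,f=0) a[fast]=3≠0 swap→a[0]=3 → slow++,fast++
(s=1,f=1) a[fast]=6≠0 swap→a[1]=6 → slow++,fast++
(s=2,f=2) a[fast]=0 → fast++
(s=2,f=3) a[fast]=0 → fast++
(s=2,f=4) a[fast]=0 → fast++
(s=2,f=5) a[fast]=9≠0 swap→a[2]=9 → slow++,fast++
(s=3,f=6) a[fast]=0 → fast++
(s=3,f=7) a[fast]=7≠0 swap→a[3]=7 → slow++,fast++
(s=4,f=8) a[fast]=4≠0 swap→a[4]=4 → slow++,fast++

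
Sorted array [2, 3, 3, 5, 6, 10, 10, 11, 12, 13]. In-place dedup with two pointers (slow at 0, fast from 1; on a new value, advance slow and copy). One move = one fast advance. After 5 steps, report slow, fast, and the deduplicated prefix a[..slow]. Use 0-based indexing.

slow=4, fast=6, prefix=[2, 3, 5, 6, 10]

slow=0 fast=1: a[fast]=3≠a[slow]=2 write a[1]=3, slow++,fast++
slow=1 fast=2: a[fast]=3=a[slow] dup, fast++
slow=1 fast=3: a[fast]=5≠a[slow]=3 write a[2]=5, slow++,fast++
slow=2 fast=4: a[fast]=6≠a[slow]=5 write a[3]=6, slow++,fast++
slow=3 fast=5: a[fast]=10≠a[slow]=6 write a[4]=10, slow++,fast++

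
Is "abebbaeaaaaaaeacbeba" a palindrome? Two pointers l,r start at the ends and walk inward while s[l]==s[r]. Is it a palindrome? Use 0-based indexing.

not a palindrome (mismatch at 4,15)

l=0 r=19: 'a'=='a', l++,r--
l=1 r=18: 'b'=='b', l++,r--
l=2 r=17: 'e'=='e', l++,r--
l=3 r=16: 'b'=='b', l++,r--
l=4 r=15: 'b'!='c', stop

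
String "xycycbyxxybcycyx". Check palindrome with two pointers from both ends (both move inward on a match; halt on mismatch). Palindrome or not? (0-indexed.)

[0,15] 'x'=='x' → l++,r--
[1,14] 'y'=='y' → l++,r--
[2,13] 'c'=='c' → l++,r--
[3,12] 'y'=='y' → l++,r--
[4,11] 'c'=='c' → l++,r--
[5,10] 'b'=='b' → l++,r--
[6,9] 'y'=='y' → l++,r--
[7,8] 'x'=='x' → l++,r--

palindrome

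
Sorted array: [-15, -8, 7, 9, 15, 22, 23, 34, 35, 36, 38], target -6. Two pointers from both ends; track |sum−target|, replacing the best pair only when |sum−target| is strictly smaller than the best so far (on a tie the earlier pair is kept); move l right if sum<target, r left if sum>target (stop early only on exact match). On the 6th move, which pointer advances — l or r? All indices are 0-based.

r

[0,10] -15+38=23 d=29 * → r--
[0,9] -15+36=21 d=27 * → r--
[0,8] -15+35=20 d=26 * → r--
[0,7] -15+34=19 d=25 * → r--
[0,6] -15+23=8 d=14 * → r--
[0,5] -15+22=7 d=13 * → r--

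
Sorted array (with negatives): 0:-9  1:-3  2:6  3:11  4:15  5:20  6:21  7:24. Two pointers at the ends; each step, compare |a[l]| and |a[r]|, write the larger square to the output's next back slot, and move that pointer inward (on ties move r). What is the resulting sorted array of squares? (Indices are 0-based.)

l=0 r=7: |-9|<=|24| out[7]=576, r--
l=0 r=6: |-9|<=|21| out[6]=441, r--
l=0 r=5: |-9|<=|20| out[5]=400, r--
l=0 r=4: |-9|<=|15| out[4]=225, r--
l=0 r=3: |-9|<=|11| out[3]=121, r--
l=0 r=2: |-9|>|6| out[2]=81, l++
l=1 r=2: |-3|<=|6| out[1]=36, r--
l=1 r=1: |-3|<=|-3| out[0]=9, r--

[9, 36, 81, 121, 225, 400, 441, 576]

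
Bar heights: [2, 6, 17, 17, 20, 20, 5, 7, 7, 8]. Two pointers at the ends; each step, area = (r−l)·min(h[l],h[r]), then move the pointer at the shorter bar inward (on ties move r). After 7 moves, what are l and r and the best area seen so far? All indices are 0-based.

l=0 r=9: min(2,8)*9=18 best=18 *, l++
l=1 r=9: min(6,8)*8=48 best=48 *, l++
l=2 r=9: min(17,8)*7=56 best=56 *, r--
l=2 r=8: min(17,7)*6=42 best=56, r--
l=2 r=7: min(17,7)*5=35 best=56, r--
l=2 r=6: min(17,5)*4=20 best=56, r--
l=2 r=5: min(17,20)*3=51 best=56, l++

l=3, r=5, best area=56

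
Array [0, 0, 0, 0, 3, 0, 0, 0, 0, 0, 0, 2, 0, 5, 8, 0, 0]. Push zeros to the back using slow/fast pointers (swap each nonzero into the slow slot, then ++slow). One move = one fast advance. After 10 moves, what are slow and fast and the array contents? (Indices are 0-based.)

slow=0 fast=0: a[fast]=0, fast++
slow=0 fast=1: a[fast]=0, fast++
slow=0 fast=2: a[fast]=0, fast++
slow=0 fast=3: a[fast]=0, fast++
slow=0 fast=4: a[fast]=3≠0 swap→a[0]=3, slow++,fast++
slow=1 fast=5: a[fast]=0, fast++
slow=1 fast=6: a[fast]=0, fast++
slow=1 fast=7: a[fast]=0, fast++
slow=1 fast=8: a[fast]=0, fast++
slow=1 fast=9: a[fast]=0, fast++

slow=1, fast=10, a=[3, 0, 0, 0, 0, 0, 0, 0, 0, 0, 0, 2, 0, 5, 8, 0, 0]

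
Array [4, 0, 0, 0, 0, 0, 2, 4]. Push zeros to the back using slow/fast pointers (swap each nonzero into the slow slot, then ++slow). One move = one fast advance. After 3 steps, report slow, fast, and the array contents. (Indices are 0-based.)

(s=0,f=0) a[fast]=4≠0 swap→a[0]=4 → slow++,fast++
(s=1,f=1) a[fast]=0 → fast++
(s=1,f=2) a[fast]=0 → fast++

slow=1, fast=3, a=[4, 0, 0, 0, 0, 0, 2, 4]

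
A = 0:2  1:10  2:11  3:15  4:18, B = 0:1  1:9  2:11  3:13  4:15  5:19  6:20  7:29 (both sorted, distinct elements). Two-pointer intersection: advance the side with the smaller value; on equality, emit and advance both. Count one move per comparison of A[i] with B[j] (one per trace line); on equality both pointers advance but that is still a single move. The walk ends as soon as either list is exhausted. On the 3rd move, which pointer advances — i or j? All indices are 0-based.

j

i=0 j=0: 2>1, j++
i=0 j=1: 2<9, i++
i=1 j=1: 10>9, j++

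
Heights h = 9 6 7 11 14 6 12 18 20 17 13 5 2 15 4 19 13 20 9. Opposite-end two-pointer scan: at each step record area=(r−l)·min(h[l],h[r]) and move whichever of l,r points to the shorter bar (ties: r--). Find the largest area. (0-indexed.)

[0,18] min(9,9)*18=162 best=162 * → r--
[0,17] min(9,20)*17=153 best=162 → l++
[1,17] min(6,20)*16=96 best=162 → l++
[2,17] min(7,20)*15=105 best=162 → l++
[3,17] min(11,20)*14=154 best=162 → l++
[4,17] min(14,20)*13=182 best=182 * → l++
[5,17] min(6,20)*12=72 best=182 → l++
[6,17] min(12,20)*11=132 best=182 → l++
[7,17] min(18,20)*10=180 best=182 → l++
[8,17] min(20,20)*9=180 best=182 → r--
[8,16] min(20,13)*8=104 best=182 → r--
[8,15] min(20,19)*7=133 best=182 → r--
[8,14] min(20,4)*6=24 best=182 → r--
[8,13] min(20,15)*5=75 best=182 → r--
[8,12] min(20,2)*4=8 best=182 → r--
[8,11] min(20,5)*3=15 best=182 → r--
[8,10] min(20,13)*2=26 best=182 → r--
[8,9] min(20,17)*1=17 best=182 → r--

max area = 182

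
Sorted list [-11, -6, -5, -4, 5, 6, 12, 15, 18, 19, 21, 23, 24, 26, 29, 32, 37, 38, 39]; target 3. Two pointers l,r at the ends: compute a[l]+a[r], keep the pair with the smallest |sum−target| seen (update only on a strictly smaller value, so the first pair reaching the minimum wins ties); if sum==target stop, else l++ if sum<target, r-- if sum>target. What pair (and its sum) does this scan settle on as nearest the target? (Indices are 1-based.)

l=1 r=19: -11+39=28 d=25 *, r--
l=1 r=18: -11+38=27 d=24 *, r--
l=1 r=17: -11+37=26 d=23 *, r--
l=1 r=16: -11+32=21 d=18 *, r--
l=1 r=15: -11+29=18 d=15 *, r--
l=1 r=14: -11+26=15 d=12 *, r--
l=1 r=13: -11+24=13 d=10 *, r--
l=1 r=12: -11+23=12 d=9 *, r--
l=1 r=11: -11+21=10 d=7 *, r--
l=1 r=10: -11+19=8 d=5 *, r--
l=1 r=9: -11+18=7 d=4 *, r--
l=1 r=8: -11+15=4 d=1 *, r--
l=1 r=7: -11+12=1 d=2, l++
l=2 r=7: -6+12=6 d=3, r--
l=2 r=6: -6+6=0 d=3, l++
l=3 r=6: -5+6=1 d=2, l++
l=4 r=6: -4+6=2 d=1, l++
l=5 r=6: 5+6=11 d=8, r--

pair (-11, 15) with sum 4 (|Δ|=1)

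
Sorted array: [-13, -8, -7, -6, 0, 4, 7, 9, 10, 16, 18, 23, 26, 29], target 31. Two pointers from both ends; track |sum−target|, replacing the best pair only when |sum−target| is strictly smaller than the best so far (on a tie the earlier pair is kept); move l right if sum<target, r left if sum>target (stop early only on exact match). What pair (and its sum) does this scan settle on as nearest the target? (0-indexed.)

pair (4, 26) with sum 30 (|Δ|=1)

[0,13] -13+29=16 d=15 * → l++
[1,13] -8+29=21 d=10 * → l++
[2,13] -7+29=22 d=9 * → l++
[3,13] -6+29=23 d=8 * → l++
[4,13] 0+29=29 d=2 * → l++
[5,13] 4+29=33 d=2 → r--
[5,12] 4+26=30 d=1 * → l++
[6,12] 7+26=33 d=2 → r--
[6,11] 7+23=30 d=1 → l++
[7,11] 9+23=32 d=1 → r--
[7,10] 9+18=27 d=4 → l++
[8,10] 10+18=28 d=3 → l++
[9,10] 16+18=34 d=3 → r--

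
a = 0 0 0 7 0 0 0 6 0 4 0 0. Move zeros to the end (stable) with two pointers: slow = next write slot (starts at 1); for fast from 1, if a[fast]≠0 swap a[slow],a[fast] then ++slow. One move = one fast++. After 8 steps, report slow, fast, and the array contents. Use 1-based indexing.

slow=1 fast=1: a[fast]=0, fast++
slow=1 fast=2: a[fast]=0, fast++
slow=1 fast=3: a[fast]=0, fast++
slow=1 fast=4: a[fast]=7≠0 swap→a[1]=7, slow++,fast++
slow=2 fast=5: a[fast]=0, fast++
slow=2 fast=6: a[fast]=0, fast++
slow=2 fast=7: a[fast]=0, fast++
slow=2 fast=8: a[fast]=6≠0 swap→a[2]=6, slow++,fast++

slow=3, fast=9, a=[7, 6, 0, 0, 0, 0, 0, 0, 0, 4, 0, 0]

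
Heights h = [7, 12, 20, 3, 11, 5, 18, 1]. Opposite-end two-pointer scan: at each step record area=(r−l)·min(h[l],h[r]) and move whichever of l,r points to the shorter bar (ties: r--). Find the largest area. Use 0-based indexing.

max area = 72

[0,7] min(7,1)*7=7 best=7 * → r--
[0,6] min(7,18)*6=42 best=42 * → l++
[1,6] min(12,18)*5=60 best=60 * → l++
[2,6] min(20,18)*4=72 best=72 * → r--
[2,5] min(20,5)*3=15 best=72 → r--
[2,4] min(20,11)*2=22 best=72 → r--
[2,3] min(20,3)*1=3 best=72 → r--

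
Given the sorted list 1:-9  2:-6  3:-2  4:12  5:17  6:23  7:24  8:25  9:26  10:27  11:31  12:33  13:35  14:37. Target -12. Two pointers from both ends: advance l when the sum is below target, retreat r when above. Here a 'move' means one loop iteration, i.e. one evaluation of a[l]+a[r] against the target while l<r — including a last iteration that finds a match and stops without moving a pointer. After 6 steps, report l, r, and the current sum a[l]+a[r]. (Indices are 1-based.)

l=1, r=8, sum=16

[1,14] -9+37=28 >-12 → r--
[1,13] -9+35=26 >-12 → r--
[1,12] -9+33=24 >-12 → r--
[1,11] -9+31=22 >-12 → r--
[1,10] -9+27=18 >-12 → r--
[1,9] -9+26=17 >-12 → r--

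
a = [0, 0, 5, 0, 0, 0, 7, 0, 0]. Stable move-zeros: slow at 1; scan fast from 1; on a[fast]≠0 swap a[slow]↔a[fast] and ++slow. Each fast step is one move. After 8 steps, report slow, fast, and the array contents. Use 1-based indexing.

slow=3, fast=9, a=[5, 7, 0, 0, 0, 0, 0, 0, 0]

(s=1,f=1) a[fast]=0 → fast++
(s=1,f=2) a[fast]=0 → fast++
(s=1,f=3) a[fast]=5≠0 swap→a[1]=5 → slow++,fast++
(s=2,f=4) a[fast]=0 → fast++
(s=2,f=5) a[fast]=0 → fast++
(s=2,f=6) a[fast]=0 → fast++
(s=2,f=7) a[fast]=7≠0 swap→a[2]=7 → slow++,fast++
(s=3,f=8) a[fast]=0 → fast++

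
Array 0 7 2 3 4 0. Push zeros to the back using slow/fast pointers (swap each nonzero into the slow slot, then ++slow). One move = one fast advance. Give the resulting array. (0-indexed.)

[7, 2, 3, 4, 0, 0]

(s=0,f=0) a[fast]=0 → fast++
(s=0,f=1) a[fast]=7≠0 swap→a[0]=7 → slow++,fast++
(s=1,f=2) a[fast]=2≠0 swap→a[1]=2 → slow++,fast++
(s=2,f=3) a[fast]=3≠0 swap→a[2]=3 → slow++,fast++
(s=3,f=4) a[fast]=4≠0 swap→a[3]=4 → slow++,fast++
(s=4,f=5) a[fast]=0 → fast++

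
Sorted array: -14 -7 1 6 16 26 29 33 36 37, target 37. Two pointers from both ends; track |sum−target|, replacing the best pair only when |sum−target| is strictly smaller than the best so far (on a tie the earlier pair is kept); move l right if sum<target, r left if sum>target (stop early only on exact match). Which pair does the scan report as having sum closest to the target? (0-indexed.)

l=0 r=9: -14+37=23 d=14 *, l++
l=1 r=9: -7+37=30 d=7 *, l++
l=2 r=9: 1+37=38 d=1 *, r--
l=2 r=8: 1+36=37 d=0 *, stop

pair (1, 36) with sum 37 (|Δ|=0)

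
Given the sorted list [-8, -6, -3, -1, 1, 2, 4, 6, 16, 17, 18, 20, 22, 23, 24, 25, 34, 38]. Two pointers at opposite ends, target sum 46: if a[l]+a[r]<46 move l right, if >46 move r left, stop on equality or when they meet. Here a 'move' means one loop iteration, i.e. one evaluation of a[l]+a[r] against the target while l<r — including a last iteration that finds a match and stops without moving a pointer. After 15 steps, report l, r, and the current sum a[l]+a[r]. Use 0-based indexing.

[0,17] -8+38=30 <46 → l++
[1,17] -6+38=32 <46 → l++
[2,17] -3+38=35 <46 → l++
[3,17] -1+38=37 <46 → l++
[4,17] 1+38=39 <46 → l++
[5,17] 2+38=40 <46 → l++
[6,17] 4+38=42 <46 → l++
[7,17] 6+38=44 <46 → l++
[8,17] 16+38=54 >46 → r--
[8,16] 16+34=50 >46 → r--
[8,15] 16+25=41 <46 → l++
[9,15] 17+25=42 <46 → l++
[10,15] 18+25=43 <46 → l++
[11,15] 20+25=45 <46 → l++
[12,15] 22+25=47 >46 → r--

l=12, r=14, sum=46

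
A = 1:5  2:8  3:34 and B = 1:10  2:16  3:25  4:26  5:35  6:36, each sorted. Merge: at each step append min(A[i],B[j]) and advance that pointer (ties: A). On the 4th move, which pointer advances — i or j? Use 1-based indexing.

j

i=1 j=1: A[i]=5<=B[j]=10 take 5, i++
i=2 j=1: A[i]=8<=B[j]=10 take 8, i++
i=3 j=1: A[i]=34>B[j]=10 take 10, j++
i=3 j=2: A[i]=34>B[j]=16 take 16, j++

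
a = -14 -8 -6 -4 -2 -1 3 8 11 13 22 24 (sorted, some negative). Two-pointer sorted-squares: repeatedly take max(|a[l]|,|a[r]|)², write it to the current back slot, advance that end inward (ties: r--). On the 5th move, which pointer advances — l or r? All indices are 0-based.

[0,11] |-14|<=|24| out[11]=576 → r--
[0,10] |-14|<=|22| out[10]=484 → r--
[0,9] |-14|>|13| out[9]=196 → l++
[1,9] |-8|<=|13| out[8]=169 → r--
[1,8] |-8|<=|11| out[7]=121 → r--

r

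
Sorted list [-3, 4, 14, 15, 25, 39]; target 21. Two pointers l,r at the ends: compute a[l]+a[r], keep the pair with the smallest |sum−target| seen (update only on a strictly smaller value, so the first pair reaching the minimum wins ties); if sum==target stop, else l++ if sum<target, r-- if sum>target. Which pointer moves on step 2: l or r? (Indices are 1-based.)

l=1 r=6: -3+39=36 d=15 *, r--
l=1 r=5: -3+25=22 d=1 *, r--

r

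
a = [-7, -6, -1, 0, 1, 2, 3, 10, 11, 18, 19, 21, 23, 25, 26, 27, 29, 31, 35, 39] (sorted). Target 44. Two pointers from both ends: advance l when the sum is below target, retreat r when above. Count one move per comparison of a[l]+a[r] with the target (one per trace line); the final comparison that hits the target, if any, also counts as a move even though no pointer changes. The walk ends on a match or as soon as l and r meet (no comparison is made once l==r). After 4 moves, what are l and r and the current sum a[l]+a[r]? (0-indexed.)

l=4, r=19, sum=40

l=0 r=19: -7+39=32 <44, l++
l=1 r=19: -6+39=33 <44, l++
l=2 r=19: -1+39=38 <44, l++
l=3 r=19: 0+39=39 <44, l++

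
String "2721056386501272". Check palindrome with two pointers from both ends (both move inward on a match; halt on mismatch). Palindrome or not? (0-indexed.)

[0,15] '2'=='2' → l++,r--
[1,14] '7'=='7' → l++,r--
[2,13] '2'=='2' → l++,r--
[3,12] '1'=='1' → l++,r--
[4,11] '0'=='0' → l++,r--
[5,10] '5'=='5' → l++,r--
[6,9] '6'=='6' → l++,r--
[7,8] '3'!='8' → stop

not a palindrome (mismatch at 7,8)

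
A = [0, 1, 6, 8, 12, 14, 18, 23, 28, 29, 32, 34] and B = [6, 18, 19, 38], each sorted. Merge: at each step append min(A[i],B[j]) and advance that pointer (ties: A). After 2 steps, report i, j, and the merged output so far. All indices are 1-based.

i=3, j=1, merged so far=[0, 1]

[i=1,j=1] A[i]=0<=B[j]=6 take 0 → i++
[i=2,j=1] A[i]=1<=B[j]=6 take 1 → i++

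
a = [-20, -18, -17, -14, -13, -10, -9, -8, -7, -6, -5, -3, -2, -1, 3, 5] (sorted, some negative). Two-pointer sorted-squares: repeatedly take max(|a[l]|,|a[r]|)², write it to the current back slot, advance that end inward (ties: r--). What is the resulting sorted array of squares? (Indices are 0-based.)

l=0 r=15: |-20|>|5| out[15]=400, l++
l=1 r=15: |-18|>|5| out[14]=324, l++
l=2 r=15: |-17|>|5| out[13]=289, l++
l=3 r=15: |-14|>|5| out[12]=196, l++
l=4 r=15: |-13|>|5| out[11]=169, l++
l=5 r=15: |-10|>|5| out[10]=100, l++
l=6 r=15: |-9|>|5| out[9]=81, l++
l=7 r=15: |-8|>|5| out[8]=64, l++
l=8 r=15: |-7|>|5| out[7]=49, l++
l=9 r=15: |-6|>|5| out[6]=36, l++
l=10 r=15: |-5|<=|5| out[5]=25, r--
l=10 r=14: |-5|>|3| out[4]=25, l++
l=11 r=14: |-3|<=|3| out[3]=9, r--
l=11 r=13: |-3|>|-1| out[2]=9, l++
l=12 r=13: |-2|>|-1| out[1]=4, l++
l=13 r=13: |-1|<=|-1| out[0]=1, r--

[1, 4, 9, 9, 25, 25, 36, 49, 64, 81, 100, 169, 196, 289, 324, 400]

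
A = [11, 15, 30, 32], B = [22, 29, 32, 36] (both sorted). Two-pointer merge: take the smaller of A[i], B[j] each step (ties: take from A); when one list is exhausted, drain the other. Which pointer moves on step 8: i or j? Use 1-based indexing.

j

i=1 j=1: A[i]=11<=B[j]=22 take 11, i++
i=2 j=1: A[i]=15<=B[j]=22 take 15, i++
i=3 j=1: A[i]=30>B[j]=22 take 22, j++
i=3 j=2: A[i]=30>B[j]=29 take 29, j++
i=3 j=3: A[i]=30<=B[j]=32 take 30, i++
i=4 j=3: A[i]=32<=B[j]=32 take 32, i++
i=5 j=3: A done, take B[j]=32, j++
i=5 j=4: A done, take B[j]=36, j++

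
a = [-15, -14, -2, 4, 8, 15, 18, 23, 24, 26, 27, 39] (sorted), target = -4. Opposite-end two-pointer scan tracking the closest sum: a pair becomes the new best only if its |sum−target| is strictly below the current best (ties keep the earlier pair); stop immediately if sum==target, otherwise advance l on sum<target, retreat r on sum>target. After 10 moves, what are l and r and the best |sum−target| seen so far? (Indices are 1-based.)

[1,12] -15+39=24 d=28 * → r--
[1,11] -15+27=12 d=16 * → r--
[1,10] -15+26=11 d=15 * → r--
[1,9] -15+24=9 d=13 * → r--
[1,8] -15+23=8 d=12 * → r--
[1,7] -15+18=3 d=7 * → r--
[1,6] -15+15=0 d=4 * → r--
[1,5] -15+8=-7 d=3 * → l++
[2,5] -14+8=-6 d=2 * → l++
[3,5] -2+8=6 d=10 → r--

l=3, r=4, best |Δ|=2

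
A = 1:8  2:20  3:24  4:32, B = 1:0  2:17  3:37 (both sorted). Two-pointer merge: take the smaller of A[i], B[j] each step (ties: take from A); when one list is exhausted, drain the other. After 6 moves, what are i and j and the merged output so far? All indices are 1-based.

[i=1,j=1] A[i]=8>B[j]=0 take 0 → j++
[i=1,j=2] A[i]=8<=B[j]=17 take 8 → i++
[i=2,j=2] A[i]=20>B[j]=17 take 17 → j++
[i=2,j=3] A[i]=20<=B[j]=37 take 20 → i++
[i=3,j=3] A[i]=24<=B[j]=37 take 24 → i++
[i=4,j=3] A[i]=32<=B[j]=37 take 32 → i++

i=5, j=3, merged so far=[0, 8, 17, 20, 24, 32]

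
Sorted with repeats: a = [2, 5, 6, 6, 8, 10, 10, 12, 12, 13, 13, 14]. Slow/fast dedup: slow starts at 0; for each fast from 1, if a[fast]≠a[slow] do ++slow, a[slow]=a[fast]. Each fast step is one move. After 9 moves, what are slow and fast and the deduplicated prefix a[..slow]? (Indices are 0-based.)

(s=0,f=1) a[fast]=5≠a[slow]=2 write a[1]=5 → slow++,fast++
(s=1,f=2) a[fast]=6≠a[slow]=5 write a[2]=6 → slow++,fast++
(s=2,f=3) a[fast]=6=a[slow] dup → fast++
(s=2,f=4) a[fast]=8≠a[slow]=6 write a[3]=8 → slow++,fast++
(s=3,f=5) a[fast]=10≠a[slow]=8 write a[4]=10 → slow++,fast++
(s=4,f=6) a[fast]=10=a[slow] dup → fast++
(s=4,f=7) a[fast]=12≠a[slow]=10 write a[5]=12 → slow++,fast++
(s=5,f=8) a[fast]=12=a[slow] dup → fast++
(s=5,f=9) a[fast]=13≠a[slow]=12 write a[6]=13 → slow++,fast++

slow=6, fast=10, prefix=[2, 5, 6, 8, 10, 12, 13]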